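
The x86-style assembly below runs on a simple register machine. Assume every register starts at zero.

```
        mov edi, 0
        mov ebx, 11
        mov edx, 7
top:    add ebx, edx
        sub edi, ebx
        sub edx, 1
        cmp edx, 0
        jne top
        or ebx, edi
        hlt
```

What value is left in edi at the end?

after mov edi, 0: edi=0
after mov ebx, 11: ebx=11
after mov edx, 7: edx=7
after add ebx, edx: ebx=11+7=18
after sub edi, ebx: edi=0-18=-18
after sub edx, 1: edx=7-1=6
cmp edx, 0  (cmp 6,0)
jne top: taken
after add ebx, edx: ebx=18+6=24
after sub edi, ebx: edi=(-18)-24=-42
after sub edx, 1: edx=6-1=5
cmp edx, 0  (cmp 5,0)
jne top: taken
after add ebx, edx: ebx=24+5=29
after sub edi, ebx: edi=(-42)-29=-71
after sub edx, 1: edx=5-1=4
cmp edx, 0  (cmp 4,0)
jne top: taken
after add ebx, edx: ebx=29+4=33
after sub edi, ebx: edi=(-71)-33=-104
after sub edx, 1: edx=4-1=3
cmp edx, 0  (cmp 3,0)
jne top: taken
after add ebx, edx: ebx=33+3=36
after sub edi, ebx: edi=(-104)-36=-140
after sub edx, 1: edx=3-1=2
cmp edx, 0  (cmp 2,0)
jne top: taken
after add ebx, edx: ebx=36+2=38
after sub edi, ebx: edi=(-140)-38=-178
after sub edx, 1: edx=2-1=1
cmp edx, 0  (cmp 1,0)
jne top: taken
after add ebx, edx: ebx=38+1=39
after sub edi, ebx: edi=(-178)-39=-217
after sub edx, 1: edx=1-1=0
cmp edx, 0  (cmp 0,0)
jne top: not taken
after or ebx, edi: ebx=39|(-217)=-217
halt.

-217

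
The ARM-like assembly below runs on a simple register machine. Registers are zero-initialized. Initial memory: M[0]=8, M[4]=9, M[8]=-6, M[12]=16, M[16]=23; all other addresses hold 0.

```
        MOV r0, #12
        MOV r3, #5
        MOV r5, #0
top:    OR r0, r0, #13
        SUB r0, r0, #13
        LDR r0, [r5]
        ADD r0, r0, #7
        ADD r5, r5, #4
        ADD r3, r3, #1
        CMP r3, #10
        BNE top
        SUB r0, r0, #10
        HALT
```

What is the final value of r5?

r0=12
r3=5
r5=0
r0=12|13=13
r0=13-13=0
r0=M[0]=8
r0=8+7=15
r5=0+4=4
r3=5+1=6
CMP r3, #10  (cmp 6,10)
BNE top: taken
r0=15|13=15
r0=15-13=2
r0=M[4]=9
r0=9+7=16
r5=4+4=8
r3=6+1=7
CMP r3, #10  (cmp 7,10)
BNE top: taken
r0=16|13=29
r0=29-13=16
r0=M[8]=-6
r0=(-6)+7=1
r5=8+4=12
r3=7+1=8
CMP r3, #10  (cmp 8,10)
BNE top: taken
r0=1|13=13
r0=13-13=0
r0=M[12]=16
r0=16+7=23
r5=12+4=16
r3=8+1=9
CMP r3, #10  (cmp 9,10)
BNE top: taken
r0=23|13=31
r0=31-13=18
r0=M[16]=23
r0=23+7=30
r5=16+4=20
r3=9+1=10
CMP r3, #10  (cmp 10,10)
BNE top: not taken
r0=30-10=20
halt.

20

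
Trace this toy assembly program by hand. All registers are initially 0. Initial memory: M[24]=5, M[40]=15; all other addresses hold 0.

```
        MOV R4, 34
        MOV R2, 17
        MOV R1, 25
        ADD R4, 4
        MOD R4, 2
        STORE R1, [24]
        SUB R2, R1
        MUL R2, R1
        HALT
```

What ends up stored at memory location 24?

after MOV R4, 34: R4=34
after MOV R2, 17: R2=17
after MOV R1, 25: R1=25
after ADD R4, 4: R4=34+4=38
after MOD R4, 2: R4=38%2=0
STORE R1, [24] → M[24]=25
after SUB R2, R1: R2=17-25=-8
after MUL R2, R1: R2=(-8)*25=-200
halt.

25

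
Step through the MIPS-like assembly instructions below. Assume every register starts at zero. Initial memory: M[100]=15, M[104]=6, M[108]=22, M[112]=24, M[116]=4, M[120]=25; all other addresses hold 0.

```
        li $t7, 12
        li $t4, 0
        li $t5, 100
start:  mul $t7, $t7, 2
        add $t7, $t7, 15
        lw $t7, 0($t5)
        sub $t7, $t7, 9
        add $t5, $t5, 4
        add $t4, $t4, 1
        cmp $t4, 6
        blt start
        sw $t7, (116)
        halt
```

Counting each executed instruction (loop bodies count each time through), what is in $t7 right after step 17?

-3

after li $t7, 12: $t7=12
after li $t4, 0: $t4=0
after li $t5, 100: $t5=100
after mul $t7, $t7, 2: $t7=12*2=24
after add $t7, $t7, 15: $t7=24+15=39
after lw $t7, 0($t5): $t7=M[100]=15
after sub $t7, $t7, 9: $t7=15-9=6
after add $t5, $t5, 4: $t5=100+4=104
after add $t4, $t4, 1: $t4=0+1=1
cmp $t4, 6  (cmp 1,6)
blt start: taken
after mul $t7, $t7, 2: $t7=6*2=12
after add $t7, $t7, 15: $t7=12+15=27
after lw $t7, 0($t5): $t7=M[104]=6
after sub $t7, $t7, 9: $t7=6-9=-3
after add $t5, $t5, 4: $t5=104+4=108
after add $t4, $t4, 1: $t4=1+1=2
After step 17: $t7 = -3.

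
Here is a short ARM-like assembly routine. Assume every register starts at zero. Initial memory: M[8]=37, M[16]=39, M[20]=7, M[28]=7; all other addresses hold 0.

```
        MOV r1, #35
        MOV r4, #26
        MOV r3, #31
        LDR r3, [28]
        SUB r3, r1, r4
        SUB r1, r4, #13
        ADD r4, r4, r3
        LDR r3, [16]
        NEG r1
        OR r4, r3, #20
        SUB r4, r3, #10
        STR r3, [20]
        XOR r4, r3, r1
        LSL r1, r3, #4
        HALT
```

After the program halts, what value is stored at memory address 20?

r1=35
r4=26
r3=31
r3=M[28]=7
r3=35-26=9
r1=26-13=13
r4=26+9=35
r3=M[16]=39
r1=-(13)=-13
r4=39|20=55
r4=39-10=29
STR r3, [20] → M[20]=39
r4=39^(-13)=-44
r1=39<<4=624
halt.

39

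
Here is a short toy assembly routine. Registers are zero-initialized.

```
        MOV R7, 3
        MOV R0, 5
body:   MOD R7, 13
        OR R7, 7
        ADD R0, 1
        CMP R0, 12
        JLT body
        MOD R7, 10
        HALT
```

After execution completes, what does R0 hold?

12

MOV R7, 3 → R7=3
MOV R0, 5 → R0=5
MOD R7, 13 → R7=3%13=3
OR R7, 7 → R7=3|7=7
ADD R0, 1 → R0=5+1=6
CMP R0, 12  (cmp 6,12)
JLT body: taken
MOD R7, 13 → R7=7%13=7
OR R7, 7 → R7=7|7=7
ADD R0, 1 → R0=6+1=7
CMP R0, 12  (cmp 7,12)
JLT body: taken
MOD R7, 13 → R7=7%13=7
OR R7, 7 → R7=7|7=7
ADD R0, 1 → R0=7+1=8
CMP R0, 12  (cmp 8,12)
JLT body: taken
MOD R7, 13 → R7=7%13=7
OR R7, 7 → R7=7|7=7
ADD R0, 1 → R0=8+1=9
CMP R0, 12  (cmp 9,12)
JLT body: taken
MOD R7, 13 → R7=7%13=7
OR R7, 7 → R7=7|7=7
ADD R0, 1 → R0=9+1=10
CMP R0, 12  (cmp 10,12)
JLT body: taken
MOD R7, 13 → R7=7%13=7
OR R7, 7 → R7=7|7=7
ADD R0, 1 → R0=10+1=11
CMP R0, 12  (cmp 11,12)
JLT body: taken
MOD R7, 13 → R7=7%13=7
OR R7, 7 → R7=7|7=7
ADD R0, 1 → R0=11+1=12
CMP R0, 12  (cmp 12,12)
JLT body: not taken
MOD R7, 10 → R7=7%10=7
halt.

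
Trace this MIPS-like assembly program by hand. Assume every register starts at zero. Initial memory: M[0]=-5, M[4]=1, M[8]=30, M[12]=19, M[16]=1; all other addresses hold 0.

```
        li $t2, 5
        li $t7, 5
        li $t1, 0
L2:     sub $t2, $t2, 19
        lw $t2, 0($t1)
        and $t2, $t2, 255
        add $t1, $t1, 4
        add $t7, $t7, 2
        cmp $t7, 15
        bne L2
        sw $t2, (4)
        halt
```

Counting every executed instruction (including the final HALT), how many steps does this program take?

$t2=5
$t7=5
$t1=0
$t2=5-19=-14
$t2=M[0]=-5
$t2=(-5)&255=251
$t1=0+4=4
$t7=5+2=7
cmp $t7, 15  (cmp 7,15)
bne L2: taken
$t2=251-19=232
$t2=M[4]=1
$t2=1&255=1
$t1=4+4=8
$t7=7+2=9
cmp $t7, 15  (cmp 9,15)
bne L2: taken
$t2=1-19=-18
$t2=M[8]=30
$t2=30&255=30
$t1=8+4=12
$t7=9+2=11
cmp $t7, 15  (cmp 11,15)
bne L2: taken
$t2=30-19=11
$t2=M[12]=19
$t2=19&255=19
$t1=12+4=16
$t7=11+2=13
cmp $t7, 15  (cmp 13,15)
bne L2: taken
$t2=19-19=0
$t2=M[16]=1
$t2=1&255=1
$t1=16+4=20
$t7=13+2=15
cmp $t7, 15  (cmp 15,15)
bne L2: not taken
sw $t2, (4) → M[4]=1
halt.
Total executed instructions: 40.

40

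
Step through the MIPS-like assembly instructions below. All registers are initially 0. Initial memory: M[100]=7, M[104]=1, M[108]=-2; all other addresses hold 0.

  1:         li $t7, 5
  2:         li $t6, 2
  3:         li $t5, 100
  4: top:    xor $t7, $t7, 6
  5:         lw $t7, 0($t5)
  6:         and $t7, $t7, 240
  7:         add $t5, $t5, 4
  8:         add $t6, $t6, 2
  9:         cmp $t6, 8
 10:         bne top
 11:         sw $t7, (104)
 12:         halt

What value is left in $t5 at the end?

112

li $t7, 5 → $t7=5
li $t6, 2 → $t6=2
li $t5, 100 → $t5=100
xor $t7, $t7, 6 → $t7=5^6=3
lw $t7, 0($t5) → $t7=M[100]=7
and $t7, $t7, 240 → $t7=7&240=0
add $t5, $t5, 4 → $t5=100+4=104
add $t6, $t6, 2 → $t6=2+2=4
cmp $t6, 8  (cmp 4,8)
bne top: taken
xor $t7, $t7, 6 → $t7=0^6=6
lw $t7, 0($t5) → $t7=M[104]=1
and $t7, $t7, 240 → $t7=1&240=0
add $t5, $t5, 4 → $t5=104+4=108
add $t6, $t6, 2 → $t6=4+2=6
cmp $t6, 8  (cmp 6,8)
bne top: taken
xor $t7, $t7, 6 → $t7=0^6=6
lw $t7, 0($t5) → $t7=M[108]=-2
and $t7, $t7, 240 → $t7=(-2)&240=240
add $t5, $t5, 4 → $t5=108+4=112
add $t6, $t6, 2 → $t6=6+2=8
cmp $t6, 8  (cmp 8,8)
bne top: not taken
sw $t7, (104) → M[104]=240
halt.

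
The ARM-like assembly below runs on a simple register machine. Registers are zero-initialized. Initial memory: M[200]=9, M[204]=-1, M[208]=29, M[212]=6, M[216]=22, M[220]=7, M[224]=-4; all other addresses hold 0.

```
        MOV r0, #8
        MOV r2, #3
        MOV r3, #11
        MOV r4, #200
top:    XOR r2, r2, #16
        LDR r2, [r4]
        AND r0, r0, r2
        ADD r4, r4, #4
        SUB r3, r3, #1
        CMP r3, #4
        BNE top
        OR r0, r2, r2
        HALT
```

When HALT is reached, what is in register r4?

MOV r0, #8 → r0=8
MOV r2, #3 → r2=3
MOV r3, #11 → r3=11
MOV r4, #200 → r4=200
XOR r2, r2, #16 → r2=3^16=19
LDR r2, [r4] → r2=M[200]=9
AND r0, r0, r2 → r0=8&9=8
ADD r4, r4, #4 → r4=200+4=204
SUB r3, r3, #1 → r3=11-1=10
CMP r3, #4  (cmp 10,4)
BNE top: taken
XOR r2, r2, #16 → r2=9^16=25
LDR r2, [r4] → r2=M[204]=-1
AND r0, r0, r2 → r0=8&(-1)=8
ADD r4, r4, #4 → r4=204+4=208
SUB r3, r3, #1 → r3=10-1=9
CMP r3, #4  (cmp 9,4)
BNE top: taken
XOR r2, r2, #16 → r2=(-1)^16=-17
LDR r2, [r4] → r2=M[208]=29
AND r0, r0, r2 → r0=8&29=8
ADD r4, r4, #4 → r4=208+4=212
SUB r3, r3, #1 → r3=9-1=8
CMP r3, #4  (cmp 8,4)
BNE top: taken
XOR r2, r2, #16 → r2=29^16=13
LDR r2, [r4] → r2=M[212]=6
AND r0, r0, r2 → r0=8&6=0
ADD r4, r4, #4 → r4=212+4=216
SUB r3, r3, #1 → r3=8-1=7
CMP r3, #4  (cmp 7,4)
BNE top: taken
XOR r2, r2, #16 → r2=6^16=22
LDR r2, [r4] → r2=M[216]=22
AND r0, r0, r2 → r0=0&22=0
ADD r4, r4, #4 → r4=216+4=220
SUB r3, r3, #1 → r3=7-1=6
CMP r3, #4  (cmp 6,4)
BNE top: taken
XOR r2, r2, #16 → r2=22^16=6
LDR r2, [r4] → r2=M[220]=7
AND r0, r0, r2 → r0=0&7=0
ADD r4, r4, #4 → r4=220+4=224
SUB r3, r3, #1 → r3=6-1=5
CMP r3, #4  (cmp 5,4)
BNE top: taken
XOR r2, r2, #16 → r2=7^16=23
LDR r2, [r4] → r2=M[224]=-4
AND r0, r0, r2 → r0=0&(-4)=0
ADD r4, r4, #4 → r4=224+4=228
SUB r3, r3, #1 → r3=5-1=4
CMP r3, #4  (cmp 4,4)
BNE top: not taken
OR r0, r2, r2 → r0=(-4)|(-4)=-4
halt.

228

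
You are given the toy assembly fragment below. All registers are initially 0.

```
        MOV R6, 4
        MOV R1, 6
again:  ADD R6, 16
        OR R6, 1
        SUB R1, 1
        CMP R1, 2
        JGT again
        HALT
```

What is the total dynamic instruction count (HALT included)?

after MOV R6, 4: R6=4
after MOV R1, 6: R1=6
after ADD R6, 16: R6=4+16=20
after OR R6, 1: R6=20|1=21
after SUB R1, 1: R1=6-1=5
CMP R1, 2  (cmp 5,2)
JGT again: taken
after ADD R6, 16: R6=21+16=37
after OR R6, 1: R6=37|1=37
after SUB R1, 1: R1=5-1=4
CMP R1, 2  (cmp 4,2)
JGT again: taken
after ADD R6, 16: R6=37+16=53
after OR R6, 1: R6=53|1=53
after SUB R1, 1: R1=4-1=3
CMP R1, 2  (cmp 3,2)
JGT again: taken
after ADD R6, 16: R6=53+16=69
after OR R6, 1: R6=69|1=69
after SUB R1, 1: R1=3-1=2
CMP R1, 2  (cmp 2,2)
JGT again: not taken
halt.
Total executed instructions: 23.

23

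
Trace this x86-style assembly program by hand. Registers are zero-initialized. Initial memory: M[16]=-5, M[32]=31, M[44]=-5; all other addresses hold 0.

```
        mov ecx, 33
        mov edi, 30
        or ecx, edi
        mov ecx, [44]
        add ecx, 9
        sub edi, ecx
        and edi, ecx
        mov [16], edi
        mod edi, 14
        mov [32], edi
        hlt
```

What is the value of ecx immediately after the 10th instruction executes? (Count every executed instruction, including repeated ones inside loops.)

mov ecx, 33 → ecx=33
mov edi, 30 → edi=30
or ecx, edi → ecx=33|30=63
mov ecx, [44] → ecx=M[44]=-5
add ecx, 9 → ecx=(-5)+9=4
sub edi, ecx → edi=30-4=26
and edi, ecx → edi=26&4=0
mov [16], edi → M[16]=0
mod edi, 14 → edi=0%14=0
mov [32], edi → M[32]=0
After step 10: ecx = 4.

4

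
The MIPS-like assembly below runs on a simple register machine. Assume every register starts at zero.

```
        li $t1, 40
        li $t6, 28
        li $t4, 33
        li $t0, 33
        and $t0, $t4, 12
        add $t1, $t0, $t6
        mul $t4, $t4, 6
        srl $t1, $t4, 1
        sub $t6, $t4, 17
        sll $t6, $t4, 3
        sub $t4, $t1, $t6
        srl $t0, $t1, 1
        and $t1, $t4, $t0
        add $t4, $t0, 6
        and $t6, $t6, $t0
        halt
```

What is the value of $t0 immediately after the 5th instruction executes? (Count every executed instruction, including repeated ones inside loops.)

$t1=40
$t6=28
$t4=33
$t0=33
$t0=33&12=0
After step 5: $t0 = 0.

0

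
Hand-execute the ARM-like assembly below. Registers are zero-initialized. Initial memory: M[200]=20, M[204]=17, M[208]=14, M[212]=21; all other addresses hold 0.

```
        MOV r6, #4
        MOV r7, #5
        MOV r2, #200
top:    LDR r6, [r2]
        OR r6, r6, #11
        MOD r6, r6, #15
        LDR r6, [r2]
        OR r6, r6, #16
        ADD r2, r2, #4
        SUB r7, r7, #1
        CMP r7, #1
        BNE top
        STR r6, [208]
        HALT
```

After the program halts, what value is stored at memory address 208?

MOV r6, #4 → r6=4
MOV r7, #5 → r7=5
MOV r2, #200 → r2=200
LDR r6, [r2] → r6=M[200]=20
OR r6, r6, #11 → r6=20|11=31
MOD r6, r6, #15 → r6=31%15=1
LDR r6, [r2] → r6=M[200]=20
OR r6, r6, #16 → r6=20|16=20
ADD r2, r2, #4 → r2=200+4=204
SUB r7, r7, #1 → r7=5-1=4
CMP r7, #1  (cmp 4,1)
BNE top: taken
LDR r6, [r2] → r6=M[204]=17
OR r6, r6, #11 → r6=17|11=27
MOD r6, r6, #15 → r6=27%15=12
LDR r6, [r2] → r6=M[204]=17
OR r6, r6, #16 → r6=17|16=17
ADD r2, r2, #4 → r2=204+4=208
SUB r7, r7, #1 → r7=4-1=3
CMP r7, #1  (cmp 3,1)
BNE top: taken
LDR r6, [r2] → r6=M[208]=14
OR r6, r6, #11 → r6=14|11=15
MOD r6, r6, #15 → r6=15%15=0
LDR r6, [r2] → r6=M[208]=14
OR r6, r6, #16 → r6=14|16=30
ADD r2, r2, #4 → r2=208+4=212
SUB r7, r7, #1 → r7=3-1=2
CMP r7, #1  (cmp 2,1)
BNE top: taken
LDR r6, [r2] → r6=M[212]=21
OR r6, r6, #11 → r6=21|11=31
MOD r6, r6, #15 → r6=31%15=1
LDR r6, [r2] → r6=M[212]=21
OR r6, r6, #16 → r6=21|16=21
ADD r2, r2, #4 → r2=212+4=216
SUB r7, r7, #1 → r7=2-1=1
CMP r7, #1  (cmp 1,1)
BNE top: not taken
STR r6, [208] → M[208]=21
halt.

21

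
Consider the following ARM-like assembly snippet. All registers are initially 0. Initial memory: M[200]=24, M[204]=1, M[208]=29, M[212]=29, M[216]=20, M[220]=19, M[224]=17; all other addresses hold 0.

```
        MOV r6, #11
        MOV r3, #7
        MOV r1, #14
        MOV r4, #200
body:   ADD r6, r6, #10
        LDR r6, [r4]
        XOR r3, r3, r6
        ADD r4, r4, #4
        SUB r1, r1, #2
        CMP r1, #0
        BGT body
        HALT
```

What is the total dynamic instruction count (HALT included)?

54

after MOV r6, #11: r6=11
after MOV r3, #7: r3=7
after MOV r1, #14: r1=14
after MOV r4, #200: r4=200
after ADD r6, r6, #10: r6=11+10=21
after LDR r6, [r4]: r6=M[200]=24
after XOR r3, r3, r6: r3=7^24=31
after ADD r4, r4, #4: r4=200+4=204
after SUB r1, r1, #2: r1=14-2=12
CMP r1, #0  (cmp 12,0)
BGT body: taken
after ADD r6, r6, #10: r6=24+10=34
after LDR r6, [r4]: r6=M[204]=1
after XOR r3, r3, r6: r3=31^1=30
after ADD r4, r4, #4: r4=204+4=208
after SUB r1, r1, #2: r1=12-2=10
CMP r1, #0  (cmp 10,0)
BGT body: taken
after ADD r6, r6, #10: r6=1+10=11
after LDR r6, [r4]: r6=M[208]=29
after XOR r3, r3, r6: r3=30^29=3
after ADD r4, r4, #4: r4=208+4=212
after SUB r1, r1, #2: r1=10-2=8
CMP r1, #0  (cmp 8,0)
BGT body: taken
after ADD r6, r6, #10: r6=29+10=39
after LDR r6, [r4]: r6=M[212]=29
after XOR r3, r3, r6: r3=3^29=30
after ADD r4, r4, #4: r4=212+4=216
after SUB r1, r1, #2: r1=8-2=6
CMP r1, #0  (cmp 6,0)
BGT body: taken
after ADD r6, r6, #10: r6=29+10=39
after LDR r6, [r4]: r6=M[216]=20
after XOR r3, r3, r6: r3=30^20=10
after ADD r4, r4, #4: r4=216+4=220
after SUB r1, r1, #2: r1=6-2=4
CMP r1, #0  (cmp 4,0)
BGT body: taken
after ADD r6, r6, #10: r6=20+10=30
after LDR r6, [r4]: r6=M[220]=19
after XOR r3, r3, r6: r3=10^19=25
after ADD r4, r4, #4: r4=220+4=224
after SUB r1, r1, #2: r1=4-2=2
CMP r1, #0  (cmp 2,0)
BGT body: taken
after ADD r6, r6, #10: r6=19+10=29
after LDR r6, [r4]: r6=M[224]=17
after XOR r3, r3, r6: r3=25^17=8
after ADD r4, r4, #4: r4=224+4=228
after SUB r1, r1, #2: r1=2-2=0
CMP r1, #0  (cmp 0,0)
BGT body: not taken
halt.
Total executed instructions: 54.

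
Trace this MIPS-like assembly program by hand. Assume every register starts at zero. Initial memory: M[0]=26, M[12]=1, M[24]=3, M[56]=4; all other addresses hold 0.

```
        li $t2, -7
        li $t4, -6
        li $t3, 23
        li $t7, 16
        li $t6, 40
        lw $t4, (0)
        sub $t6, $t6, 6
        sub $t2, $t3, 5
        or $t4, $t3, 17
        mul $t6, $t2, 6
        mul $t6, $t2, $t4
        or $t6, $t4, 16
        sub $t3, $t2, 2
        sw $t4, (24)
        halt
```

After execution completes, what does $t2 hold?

18

after li $t2, -7: $t2=-7
after li $t4, -6: $t4=-6
after li $t3, 23: $t3=23
after li $t7, 16: $t7=16
after li $t6, 40: $t6=40
after lw $t4, (0): $t4=M[0]=26
after sub $t6, $t6, 6: $t6=40-6=34
after sub $t2, $t3, 5: $t2=23-5=18
after or $t4, $t3, 17: $t4=23|17=23
after mul $t6, $t2, 6: $t6=18*6=108
after mul $t6, $t2, $t4: $t6=18*23=414
after or $t6, $t4, 16: $t6=23|16=23
after sub $t3, $t2, 2: $t3=18-2=16
sw $t4, (24) → M[24]=23
halt.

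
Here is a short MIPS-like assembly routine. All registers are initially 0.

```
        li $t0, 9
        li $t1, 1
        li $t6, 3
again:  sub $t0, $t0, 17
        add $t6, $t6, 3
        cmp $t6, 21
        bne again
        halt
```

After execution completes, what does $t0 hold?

$t0=9
$t1=1
$t6=3
$t0=9-17=-8
$t6=3+3=6
cmp $t6, 21  (cmp 6,21)
bne again: taken
$t0=(-8)-17=-25
$t6=6+3=9
cmp $t6, 21  (cmp 9,21)
bne again: taken
$t0=(-25)-17=-42
$t6=9+3=12
cmp $t6, 21  (cmp 12,21)
bne again: taken
$t0=(-42)-17=-59
$t6=12+3=15
cmp $t6, 21  (cmp 15,21)
bne again: taken
$t0=(-59)-17=-76
$t6=15+3=18
cmp $t6, 21  (cmp 18,21)
bne again: taken
$t0=(-76)-17=-93
$t6=18+3=21
cmp $t6, 21  (cmp 21,21)
bne again: not taken
halt.

-93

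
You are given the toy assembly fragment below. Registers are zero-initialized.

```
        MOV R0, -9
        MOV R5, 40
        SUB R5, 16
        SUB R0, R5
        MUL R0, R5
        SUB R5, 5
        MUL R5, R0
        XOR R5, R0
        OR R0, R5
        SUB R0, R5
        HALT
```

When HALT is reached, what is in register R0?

-15320

MOV R0, -9 → R0=-9
MOV R5, 40 → R5=40
SUB R5, 16 → R5=40-16=24
SUB R0, R5 → R0=(-9)-24=-33
MUL R0, R5 → R0=(-33)*24=-792
SUB R5, 5 → R5=24-5=19
MUL R5, R0 → R5=19*(-792)=-15048
XOR R5, R0 → R5=(-15048)^(-792)=14800
OR R0, R5 → R0=(-792)|14800=-520
SUB R0, R5 → R0=(-520)-14800=-15320
halt.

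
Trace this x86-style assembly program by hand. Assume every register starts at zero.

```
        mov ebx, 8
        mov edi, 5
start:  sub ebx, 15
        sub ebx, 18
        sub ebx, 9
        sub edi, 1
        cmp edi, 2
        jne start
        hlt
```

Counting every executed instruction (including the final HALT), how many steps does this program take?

21

mov ebx, 8 → ebx=8
mov edi, 5 → edi=5
sub ebx, 15 → ebx=8-15=-7
sub ebx, 18 → ebx=(-7)-18=-25
sub ebx, 9 → ebx=(-25)-9=-34
sub edi, 1 → edi=5-1=4
cmp edi, 2  (cmp 4,2)
jne start: taken
sub ebx, 15 → ebx=(-34)-15=-49
sub ebx, 18 → ebx=(-49)-18=-67
sub ebx, 9 → ebx=(-67)-9=-76
sub edi, 1 → edi=4-1=3
cmp edi, 2  (cmp 3,2)
jne start: taken
sub ebx, 15 → ebx=(-76)-15=-91
sub ebx, 18 → ebx=(-91)-18=-109
sub ebx, 9 → ebx=(-109)-9=-118
sub edi, 1 → edi=3-1=2
cmp edi, 2  (cmp 2,2)
jne start: not taken
halt.
Total executed instructions: 21.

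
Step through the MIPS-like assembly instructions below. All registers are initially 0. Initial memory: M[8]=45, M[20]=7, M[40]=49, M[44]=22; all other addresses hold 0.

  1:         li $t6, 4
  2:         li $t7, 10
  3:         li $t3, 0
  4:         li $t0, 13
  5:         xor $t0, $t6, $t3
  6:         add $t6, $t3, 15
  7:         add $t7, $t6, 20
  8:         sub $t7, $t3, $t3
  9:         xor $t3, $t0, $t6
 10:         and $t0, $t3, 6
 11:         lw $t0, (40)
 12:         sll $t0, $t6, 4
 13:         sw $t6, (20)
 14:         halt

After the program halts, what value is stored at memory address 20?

after li $t6, 4: $t6=4
after li $t7, 10: $t7=10
after li $t3, 0: $t3=0
after li $t0, 13: $t0=13
after xor $t0, $t6, $t3: $t0=4^0=4
after add $t6, $t3, 15: $t6=0+15=15
after add $t7, $t6, 20: $t7=15+20=35
after sub $t7, $t3, $t3: $t7=0-0=0
after xor $t3, $t0, $t6: $t3=4^15=11
after and $t0, $t3, 6: $t0=11&6=2
after lw $t0, (40): $t0=M[40]=49
after sll $t0, $t6, 4: $t0=15<<4=240
sw $t6, (20) → M[20]=15
halt.

15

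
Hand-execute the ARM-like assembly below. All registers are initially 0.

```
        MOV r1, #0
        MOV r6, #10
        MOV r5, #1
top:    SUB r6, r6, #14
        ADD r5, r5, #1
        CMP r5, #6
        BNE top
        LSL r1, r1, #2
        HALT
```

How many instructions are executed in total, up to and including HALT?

r1=0
r6=10
r5=1
r6=10-14=-4
r5=1+1=2
CMP r5, #6  (cmp 2,6)
BNE top: taken
r6=(-4)-14=-18
r5=2+1=3
CMP r5, #6  (cmp 3,6)
BNE top: taken
r6=(-18)-14=-32
r5=3+1=4
CMP r5, #6  (cmp 4,6)
BNE top: taken
r6=(-32)-14=-46
r5=4+1=5
CMP r5, #6  (cmp 5,6)
BNE top: taken
r6=(-46)-14=-60
r5=5+1=6
CMP r5, #6  (cmp 6,6)
BNE top: not taken
r1=0<<2=0
halt.
Total executed instructions: 25.

25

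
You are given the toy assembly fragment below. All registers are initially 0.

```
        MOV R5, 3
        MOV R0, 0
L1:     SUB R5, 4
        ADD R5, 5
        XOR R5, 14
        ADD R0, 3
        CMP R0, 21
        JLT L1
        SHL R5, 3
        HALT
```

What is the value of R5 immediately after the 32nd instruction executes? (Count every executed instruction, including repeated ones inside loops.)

6

after MOV R5, 3: R5=3
after MOV R0, 0: R0=0
after SUB R5, 4: R5=3-4=-1
after ADD R5, 5: R5=(-1)+5=4
after XOR R5, 14: R5=4^14=10
after ADD R0, 3: R0=0+3=3
CMP R0, 21  (cmp 3,21)
JLT L1: taken
after SUB R5, 4: R5=10-4=6
after ADD R5, 5: R5=6+5=11
after XOR R5, 14: R5=11^14=5
after ADD R0, 3: R0=3+3=6
CMP R0, 21  (cmp 6,21)
JLT L1: taken
after SUB R5, 4: R5=5-4=1
after ADD R5, 5: R5=1+5=6
after XOR R5, 14: R5=6^14=8
after ADD R0, 3: R0=6+3=9
CMP R0, 21  (cmp 9,21)
JLT L1: taken
after SUB R5, 4: R5=8-4=4
after ADD R5, 5: R5=4+5=9
after XOR R5, 14: R5=9^14=7
after ADD R0, 3: R0=9+3=12
CMP R0, 21  (cmp 12,21)
JLT L1: taken
after SUB R5, 4: R5=7-4=3
after ADD R5, 5: R5=3+5=8
after XOR R5, 14: R5=8^14=6
after ADD R0, 3: R0=12+3=15
CMP R0, 21  (cmp 15,21)
JLT L1: taken
After step 32: R5 = 6.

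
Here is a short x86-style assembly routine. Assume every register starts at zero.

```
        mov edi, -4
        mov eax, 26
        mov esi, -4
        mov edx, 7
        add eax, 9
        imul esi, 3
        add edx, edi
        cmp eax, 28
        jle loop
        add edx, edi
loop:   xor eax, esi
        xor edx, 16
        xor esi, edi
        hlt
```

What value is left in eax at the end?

edi=-4
eax=26
esi=-4
edx=7
eax=26+9=35
esi=(-4)*3=-12
edx=7+(-4)=3
cmp eax, 28  (cmp 35,28)
jle loop: not taken
edx=3+(-4)=-1
eax=35^(-12)=-41
edx=(-1)^16=-17
esi=(-12)^(-4)=8
halt.

-41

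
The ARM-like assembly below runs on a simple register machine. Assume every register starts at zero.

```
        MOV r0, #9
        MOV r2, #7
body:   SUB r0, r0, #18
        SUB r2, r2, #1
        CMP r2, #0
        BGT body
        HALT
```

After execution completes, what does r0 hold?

-117

MOV r0, #9 → r0=9
MOV r2, #7 → r2=7
SUB r0, r0, #18 → r0=9-18=-9
SUB r2, r2, #1 → r2=7-1=6
CMP r2, #0  (cmp 6,0)
BGT body: taken
SUB r0, r0, #18 → r0=(-9)-18=-27
SUB r2, r2, #1 → r2=6-1=5
CMP r2, #0  (cmp 5,0)
BGT body: taken
SUB r0, r0, #18 → r0=(-27)-18=-45
SUB r2, r2, #1 → r2=5-1=4
CMP r2, #0  (cmp 4,0)
BGT body: taken
SUB r0, r0, #18 → r0=(-45)-18=-63
SUB r2, r2, #1 → r2=4-1=3
CMP r2, #0  (cmp 3,0)
BGT body: taken
SUB r0, r0, #18 → r0=(-63)-18=-81
SUB r2, r2, #1 → r2=3-1=2
CMP r2, #0  (cmp 2,0)
BGT body: taken
SUB r0, r0, #18 → r0=(-81)-18=-99
SUB r2, r2, #1 → r2=2-1=1
CMP r2, #0  (cmp 1,0)
BGT body: taken
SUB r0, r0, #18 → r0=(-99)-18=-117
SUB r2, r2, #1 → r2=1-1=0
CMP r2, #0  (cmp 0,0)
BGT body: not taken
halt.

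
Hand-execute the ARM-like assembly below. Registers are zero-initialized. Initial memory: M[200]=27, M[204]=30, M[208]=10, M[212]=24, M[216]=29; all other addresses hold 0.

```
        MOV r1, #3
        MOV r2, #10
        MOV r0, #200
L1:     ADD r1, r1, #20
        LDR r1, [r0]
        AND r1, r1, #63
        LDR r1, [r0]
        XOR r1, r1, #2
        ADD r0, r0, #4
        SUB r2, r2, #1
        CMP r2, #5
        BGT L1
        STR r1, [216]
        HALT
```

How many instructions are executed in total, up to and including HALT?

50

MOV r1, #3 → r1=3
MOV r2, #10 → r2=10
MOV r0, #200 → r0=200
ADD r1, r1, #20 → r1=3+20=23
LDR r1, [r0] → r1=M[200]=27
AND r1, r1, #63 → r1=27&63=27
LDR r1, [r0] → r1=M[200]=27
XOR r1, r1, #2 → r1=27^2=25
ADD r0, r0, #4 → r0=200+4=204
SUB r2, r2, #1 → r2=10-1=9
CMP r2, #5  (cmp 9,5)
BGT L1: taken
ADD r1, r1, #20 → r1=25+20=45
LDR r1, [r0] → r1=M[204]=30
AND r1, r1, #63 → r1=30&63=30
LDR r1, [r0] → r1=M[204]=30
XOR r1, r1, #2 → r1=30^2=28
ADD r0, r0, #4 → r0=204+4=208
SUB r2, r2, #1 → r2=9-1=8
CMP r2, #5  (cmp 8,5)
BGT L1: taken
ADD r1, r1, #20 → r1=28+20=48
LDR r1, [r0] → r1=M[208]=10
AND r1, r1, #63 → r1=10&63=10
LDR r1, [r0] → r1=M[208]=10
XOR r1, r1, #2 → r1=10^2=8
ADD r0, r0, #4 → r0=208+4=212
SUB r2, r2, #1 → r2=8-1=7
CMP r2, #5  (cmp 7,5)
BGT L1: taken
ADD r1, r1, #20 → r1=8+20=28
LDR r1, [r0] → r1=M[212]=24
AND r1, r1, #63 → r1=24&63=24
LDR r1, [r0] → r1=M[212]=24
XOR r1, r1, #2 → r1=24^2=26
ADD r0, r0, #4 → r0=212+4=216
SUB r2, r2, #1 → r2=7-1=6
CMP r2, #5  (cmp 6,5)
BGT L1: taken
ADD r1, r1, #20 → r1=26+20=46
LDR r1, [r0] → r1=M[216]=29
AND r1, r1, #63 → r1=29&63=29
LDR r1, [r0] → r1=M[216]=29
XOR r1, r1, #2 → r1=29^2=31
ADD r0, r0, #4 → r0=216+4=220
SUB r2, r2, #1 → r2=6-1=5
CMP r2, #5  (cmp 5,5)
BGT L1: not taken
STR r1, [216] → M[216]=31
halt.
Total executed instructions: 50.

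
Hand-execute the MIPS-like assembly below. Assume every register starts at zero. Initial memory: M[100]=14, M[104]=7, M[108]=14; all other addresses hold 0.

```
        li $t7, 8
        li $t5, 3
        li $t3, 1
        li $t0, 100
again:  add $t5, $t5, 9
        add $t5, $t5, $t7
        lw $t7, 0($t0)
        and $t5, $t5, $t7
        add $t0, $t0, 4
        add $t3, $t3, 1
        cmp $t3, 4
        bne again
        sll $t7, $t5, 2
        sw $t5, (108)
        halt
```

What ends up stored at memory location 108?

2

$t7=8
$t5=3
$t3=1
$t0=100
$t5=3+9=12
$t5=12+8=20
$t7=M[100]=14
$t5=20&14=4
$t0=100+4=104
$t3=1+1=2
cmp $t3, 4  (cmp 2,4)
bne again: taken
$t5=4+9=13
$t5=13+14=27
$t7=M[104]=7
$t5=27&7=3
$t0=104+4=108
$t3=2+1=3
cmp $t3, 4  (cmp 3,4)
bne again: taken
$t5=3+9=12
$t5=12+7=19
$t7=M[108]=14
$t5=19&14=2
$t0=108+4=112
$t3=3+1=4
cmp $t3, 4  (cmp 4,4)
bne again: not taken
$t7=2<<2=8
sw $t5, (108) → M[108]=2
halt.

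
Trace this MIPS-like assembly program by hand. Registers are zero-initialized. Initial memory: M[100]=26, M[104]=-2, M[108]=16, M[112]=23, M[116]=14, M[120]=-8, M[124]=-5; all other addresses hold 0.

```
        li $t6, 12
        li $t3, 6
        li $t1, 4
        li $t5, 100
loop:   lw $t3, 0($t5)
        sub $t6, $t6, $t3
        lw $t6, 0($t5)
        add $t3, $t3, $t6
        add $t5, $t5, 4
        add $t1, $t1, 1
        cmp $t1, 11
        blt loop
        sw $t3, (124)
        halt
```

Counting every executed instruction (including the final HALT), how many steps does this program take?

li $t6, 12 → $t6=12
li $t3, 6 → $t3=6
li $t1, 4 → $t1=4
li $t5, 100 → $t5=100
lw $t3, 0($t5) → $t3=M[100]=26
sub $t6, $t6, $t3 → $t6=12-26=-14
lw $t6, 0($t5) → $t6=M[100]=26
add $t3, $t3, $t6 → $t3=26+26=52
add $t5, $t5, 4 → $t5=100+4=104
add $t1, $t1, 1 → $t1=4+1=5
cmp $t1, 11  (cmp 5,11)
blt loop: taken
lw $t3, 0($t5) → $t3=M[104]=-2
sub $t6, $t6, $t3 → $t6=26-(-2)=28
lw $t6, 0($t5) → $t6=M[104]=-2
add $t3, $t3, $t6 → $t3=(-2)+(-2)=-4
add $t5, $t5, 4 → $t5=104+4=108
add $t1, $t1, 1 → $t1=5+1=6
cmp $t1, 11  (cmp 6,11)
blt loop: taken
lw $t3, 0($t5) → $t3=M[108]=16
sub $t6, $t6, $t3 → $t6=(-2)-16=-18
lw $t6, 0($t5) → $t6=M[108]=16
add $t3, $t3, $t6 → $t3=16+16=32
add $t5, $t5, 4 → $t5=108+4=112
add $t1, $t1, 1 → $t1=6+1=7
cmp $t1, 11  (cmp 7,11)
blt loop: taken
lw $t3, 0($t5) → $t3=M[112]=23
sub $t6, $t6, $t3 → $t6=16-23=-7
lw $t6, 0($t5) → $t6=M[112]=23
add $t3, $t3, $t6 → $t3=23+23=46
add $t5, $t5, 4 → $t5=112+4=116
add $t1, $t1, 1 → $t1=7+1=8
cmp $t1, 11  (cmp 8,11)
blt loop: taken
lw $t3, 0($t5) → $t3=M[116]=14
sub $t6, $t6, $t3 → $t6=23-14=9
lw $t6, 0($t5) → $t6=M[116]=14
add $t3, $t3, $t6 → $t3=14+14=28
add $t5, $t5, 4 → $t5=116+4=120
add $t1, $t1, 1 → $t1=8+1=9
cmp $t1, 11  (cmp 9,11)
blt loop: taken
lw $t3, 0($t5) → $t3=M[120]=-8
sub $t6, $t6, $t3 → $t6=14-(-8)=22
lw $t6, 0($t5) → $t6=M[120]=-8
add $t3, $t3, $t6 → $t3=(-8)+(-8)=-16
add $t5, $t5, 4 → $t5=120+4=124
add $t1, $t1, 1 → $t1=9+1=10
cmp $t1, 11  (cmp 10,11)
blt loop: taken
lw $t3, 0($t5) → $t3=M[124]=-5
sub $t6, $t6, $t3 → $t6=(-8)-(-5)=-3
lw $t6, 0($t5) → $t6=M[124]=-5
add $t3, $t3, $t6 → $t3=(-5)+(-5)=-10
add $t5, $t5, 4 → $t5=124+4=128
add $t1, $t1, 1 → $t1=10+1=11
cmp $t1, 11  (cmp 11,11)
blt loop: not taken
sw $t3, (124) → M[124]=-10
halt.
Total executed instructions: 62.

62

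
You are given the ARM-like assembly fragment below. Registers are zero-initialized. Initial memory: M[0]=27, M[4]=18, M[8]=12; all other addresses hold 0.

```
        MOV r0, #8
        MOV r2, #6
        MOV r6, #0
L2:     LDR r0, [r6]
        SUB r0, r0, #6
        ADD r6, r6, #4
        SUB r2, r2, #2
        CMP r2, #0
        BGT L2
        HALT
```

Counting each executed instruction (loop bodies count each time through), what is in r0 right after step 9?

21

after MOV r0, #8: r0=8
after MOV r2, #6: r2=6
after MOV r6, #0: r6=0
after LDR r0, [r6]: r0=M[0]=27
after SUB r0, r0, #6: r0=27-6=21
after ADD r6, r6, #4: r6=0+4=4
after SUB r2, r2, #2: r2=6-2=4
CMP r2, #0  (cmp 4,0)
BGT L2: taken
After step 9: r0 = 21.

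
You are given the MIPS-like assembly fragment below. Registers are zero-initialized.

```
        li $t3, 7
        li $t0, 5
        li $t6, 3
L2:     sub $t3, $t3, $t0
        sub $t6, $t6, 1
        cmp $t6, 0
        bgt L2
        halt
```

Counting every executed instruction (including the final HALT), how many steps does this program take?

after li $t3, 7: $t3=7
after li $t0, 5: $t0=5
after li $t6, 3: $t6=3
after sub $t3, $t3, $t0: $t3=7-5=2
after sub $t6, $t6, 1: $t6=3-1=2
cmp $t6, 0  (cmp 2,0)
bgt L2: taken
after sub $t3, $t3, $t0: $t3=2-5=-3
after sub $t6, $t6, 1: $t6=2-1=1
cmp $t6, 0  (cmp 1,0)
bgt L2: taken
after sub $t3, $t3, $t0: $t3=(-3)-5=-8
after sub $t6, $t6, 1: $t6=1-1=0
cmp $t6, 0  (cmp 0,0)
bgt L2: not taken
halt.
Total executed instructions: 16.

16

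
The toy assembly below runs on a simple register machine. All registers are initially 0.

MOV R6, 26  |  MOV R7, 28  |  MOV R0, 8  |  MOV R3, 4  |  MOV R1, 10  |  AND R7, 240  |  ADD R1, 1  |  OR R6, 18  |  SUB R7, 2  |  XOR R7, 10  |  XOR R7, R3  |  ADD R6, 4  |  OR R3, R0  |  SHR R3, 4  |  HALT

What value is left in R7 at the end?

0

MOV R6, 26 → R6=26
MOV R7, 28 → R7=28
MOV R0, 8 → R0=8
MOV R3, 4 → R3=4
MOV R1, 10 → R1=10
AND R7, 240 → R7=28&240=16
ADD R1, 1 → R1=10+1=11
OR R6, 18 → R6=26|18=26
SUB R7, 2 → R7=16-2=14
XOR R7, 10 → R7=14^10=4
XOR R7, R3 → R7=4^4=0
ADD R6, 4 → R6=26+4=30
OR R3, R0 → R3=4|8=12
SHR R3, 4 → R3=12>>4=0
halt.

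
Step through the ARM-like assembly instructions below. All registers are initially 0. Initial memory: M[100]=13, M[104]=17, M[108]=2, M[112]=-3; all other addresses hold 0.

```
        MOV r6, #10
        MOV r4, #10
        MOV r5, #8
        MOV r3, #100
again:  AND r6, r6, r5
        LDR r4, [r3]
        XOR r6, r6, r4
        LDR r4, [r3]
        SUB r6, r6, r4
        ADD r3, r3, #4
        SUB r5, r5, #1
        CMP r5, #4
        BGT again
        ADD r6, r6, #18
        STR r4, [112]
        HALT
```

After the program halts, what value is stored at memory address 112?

r6=10
r4=10
r5=8
r3=100
r6=10&8=8
r4=M[100]=13
r6=8^13=5
r4=M[100]=13
r6=5-13=-8
r3=100+4=104
r5=8-1=7
CMP r5, #4  (cmp 7,4)
BGT again: taken
r6=(-8)&7=0
r4=M[104]=17
r6=0^17=17
r4=M[104]=17
r6=17-17=0
r3=104+4=108
r5=7-1=6
CMP r5, #4  (cmp 6,4)
BGT again: taken
r6=0&6=0
r4=M[108]=2
r6=0^2=2
r4=M[108]=2
r6=2-2=0
r3=108+4=112
r5=6-1=5
CMP r5, #4  (cmp 5,4)
BGT again: taken
r6=0&5=0
r4=M[112]=-3
r6=0^(-3)=-3
r4=M[112]=-3
r6=(-3)-(-3)=0
r3=112+4=116
r5=5-1=4
CMP r5, #4  (cmp 4,4)
BGT again: not taken
r6=0+18=18
STR r4, [112] → M[112]=-3
halt.

-3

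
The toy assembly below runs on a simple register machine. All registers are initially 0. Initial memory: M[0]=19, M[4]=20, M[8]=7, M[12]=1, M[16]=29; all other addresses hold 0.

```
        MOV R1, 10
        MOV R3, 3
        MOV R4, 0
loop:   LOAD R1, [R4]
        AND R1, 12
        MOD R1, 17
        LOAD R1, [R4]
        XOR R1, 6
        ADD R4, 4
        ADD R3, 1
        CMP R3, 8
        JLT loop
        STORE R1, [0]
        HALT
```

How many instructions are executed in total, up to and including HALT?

50

MOV R1, 10 → R1=10
MOV R3, 3 → R3=3
MOV R4, 0 → R4=0
LOAD R1, [R4] → R1=M[0]=19
AND R1, 12 → R1=19&12=0
MOD R1, 17 → R1=0%17=0
LOAD R1, [R4] → R1=M[0]=19
XOR R1, 6 → R1=19^6=21
ADD R4, 4 → R4=0+4=4
ADD R3, 1 → R3=3+1=4
CMP R3, 8  (cmp 4,8)
JLT loop: taken
LOAD R1, [R4] → R1=M[4]=20
AND R1, 12 → R1=20&12=4
MOD R1, 17 → R1=4%17=4
LOAD R1, [R4] → R1=M[4]=20
XOR R1, 6 → R1=20^6=18
ADD R4, 4 → R4=4+4=8
ADD R3, 1 → R3=4+1=5
CMP R3, 8  (cmp 5,8)
JLT loop: taken
LOAD R1, [R4] → R1=M[8]=7
AND R1, 12 → R1=7&12=4
MOD R1, 17 → R1=4%17=4
LOAD R1, [R4] → R1=M[8]=7
XOR R1, 6 → R1=7^6=1
ADD R4, 4 → R4=8+4=12
ADD R3, 1 → R3=5+1=6
CMP R3, 8  (cmp 6,8)
JLT loop: taken
LOAD R1, [R4] → R1=M[12]=1
AND R1, 12 → R1=1&12=0
MOD R1, 17 → R1=0%17=0
LOAD R1, [R4] → R1=M[12]=1
XOR R1, 6 → R1=1^6=7
ADD R4, 4 → R4=12+4=16
ADD R3, 1 → R3=6+1=7
CMP R3, 8  (cmp 7,8)
JLT loop: taken
LOAD R1, [R4] → R1=M[16]=29
AND R1, 12 → R1=29&12=12
MOD R1, 17 → R1=12%17=12
LOAD R1, [R4] → R1=M[16]=29
XOR R1, 6 → R1=29^6=27
ADD R4, 4 → R4=16+4=20
ADD R3, 1 → R3=7+1=8
CMP R3, 8  (cmp 8,8)
JLT loop: not taken
STORE R1, [0] → M[0]=27
halt.
Total executed instructions: 50.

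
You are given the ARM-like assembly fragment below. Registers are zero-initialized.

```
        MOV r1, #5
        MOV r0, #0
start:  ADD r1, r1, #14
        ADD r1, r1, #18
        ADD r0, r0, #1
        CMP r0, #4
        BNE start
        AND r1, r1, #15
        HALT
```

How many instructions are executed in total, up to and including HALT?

24

r1=5
r0=0
r1=5+14=19
r1=19+18=37
r0=0+1=1
CMP r0, #4  (cmp 1,4)
BNE start: taken
r1=37+14=51
r1=51+18=69
r0=1+1=2
CMP r0, #4  (cmp 2,4)
BNE start: taken
r1=69+14=83
r1=83+18=101
r0=2+1=3
CMP r0, #4  (cmp 3,4)
BNE start: taken
r1=101+14=115
r1=115+18=133
r0=3+1=4
CMP r0, #4  (cmp 4,4)
BNE start: not taken
r1=133&15=5
halt.
Total executed instructions: 24.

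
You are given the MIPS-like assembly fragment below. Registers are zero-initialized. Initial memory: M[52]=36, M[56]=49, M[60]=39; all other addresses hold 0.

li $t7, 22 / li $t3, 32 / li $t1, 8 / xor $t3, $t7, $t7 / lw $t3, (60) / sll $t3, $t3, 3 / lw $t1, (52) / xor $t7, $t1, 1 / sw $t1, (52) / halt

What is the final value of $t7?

37

$t7=22
$t3=32
$t1=8
$t3=22^22=0
$t3=M[60]=39
$t3=39<<3=312
$t1=M[52]=36
$t7=36^1=37
sw $t1, (52) → M[52]=36
halt.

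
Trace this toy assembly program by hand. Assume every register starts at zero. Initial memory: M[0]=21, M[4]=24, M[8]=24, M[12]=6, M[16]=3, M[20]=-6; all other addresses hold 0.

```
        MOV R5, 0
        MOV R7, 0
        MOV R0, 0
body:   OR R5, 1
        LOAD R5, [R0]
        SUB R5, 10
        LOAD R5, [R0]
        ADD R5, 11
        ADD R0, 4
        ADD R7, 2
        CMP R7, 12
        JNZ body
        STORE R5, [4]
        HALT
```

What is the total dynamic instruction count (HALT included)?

MOV R5, 0 → R5=0
MOV R7, 0 → R7=0
MOV R0, 0 → R0=0
OR R5, 1 → R5=0|1=1
LOAD R5, [R0] → R5=M[0]=21
SUB R5, 10 → R5=21-10=11
LOAD R5, [R0] → R5=M[0]=21
ADD R5, 11 → R5=21+11=32
ADD R0, 4 → R0=0+4=4
ADD R7, 2 → R7=0+2=2
CMP R7, 12  (cmp 2,12)
JNZ body: taken
OR R5, 1 → R5=32|1=33
LOAD R5, [R0] → R5=M[4]=24
SUB R5, 10 → R5=24-10=14
LOAD R5, [R0] → R5=M[4]=24
ADD R5, 11 → R5=24+11=35
ADD R0, 4 → R0=4+4=8
ADD R7, 2 → R7=2+2=4
CMP R7, 12  (cmp 4,12)
JNZ body: taken
OR R5, 1 → R5=35|1=35
LOAD R5, [R0] → R5=M[8]=24
SUB R5, 10 → R5=24-10=14
LOAD R5, [R0] → R5=M[8]=24
ADD R5, 11 → R5=24+11=35
ADD R0, 4 → R0=8+4=12
ADD R7, 2 → R7=4+2=6
CMP R7, 12  (cmp 6,12)
JNZ body: taken
OR R5, 1 → R5=35|1=35
LOAD R5, [R0] → R5=M[12]=6
SUB R5, 10 → R5=6-10=-4
LOAD R5, [R0] → R5=M[12]=6
ADD R5, 11 → R5=6+11=17
ADD R0, 4 → R0=12+4=16
ADD R7, 2 → R7=6+2=8
CMP R7, 12  (cmp 8,12)
JNZ body: taken
OR R5, 1 → R5=17|1=17
LOAD R5, [R0] → R5=M[16]=3
SUB R5, 10 → R5=3-10=-7
LOAD R5, [R0] → R5=M[16]=3
ADD R5, 11 → R5=3+11=14
ADD R0, 4 → R0=16+4=20
ADD R7, 2 → R7=8+2=10
CMP R7, 12  (cmp 10,12)
JNZ body: taken
OR R5, 1 → R5=14|1=15
LOAD R5, [R0] → R5=M[20]=-6
SUB R5, 10 → R5=(-6)-10=-16
LOAD R5, [R0] → R5=M[20]=-6
ADD R5, 11 → R5=(-6)+11=5
ADD R0, 4 → R0=20+4=24
ADD R7, 2 → R7=10+2=12
CMP R7, 12  (cmp 12,12)
JNZ body: not taken
STORE R5, [4] → M[4]=5
halt.
Total executed instructions: 59.

59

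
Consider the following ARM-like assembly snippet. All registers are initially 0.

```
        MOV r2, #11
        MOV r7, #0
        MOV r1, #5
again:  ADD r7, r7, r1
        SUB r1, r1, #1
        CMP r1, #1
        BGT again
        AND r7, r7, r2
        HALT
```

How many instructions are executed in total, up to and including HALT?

21

MOV r2, #11 → r2=11
MOV r7, #0 → r7=0
MOV r1, #5 → r1=5
ADD r7, r7, r1 → r7=0+5=5
SUB r1, r1, #1 → r1=5-1=4
CMP r1, #1  (cmp 4,1)
BGT again: taken
ADD r7, r7, r1 → r7=5+4=9
SUB r1, r1, #1 → r1=4-1=3
CMP r1, #1  (cmp 3,1)
BGT again: taken
ADD r7, r7, r1 → r7=9+3=12
SUB r1, r1, #1 → r1=3-1=2
CMP r1, #1  (cmp 2,1)
BGT again: taken
ADD r7, r7, r1 → r7=12+2=14
SUB r1, r1, #1 → r1=2-1=1
CMP r1, #1  (cmp 1,1)
BGT again: not taken
AND r7, r7, r2 → r7=14&11=10
halt.
Total executed instructions: 21.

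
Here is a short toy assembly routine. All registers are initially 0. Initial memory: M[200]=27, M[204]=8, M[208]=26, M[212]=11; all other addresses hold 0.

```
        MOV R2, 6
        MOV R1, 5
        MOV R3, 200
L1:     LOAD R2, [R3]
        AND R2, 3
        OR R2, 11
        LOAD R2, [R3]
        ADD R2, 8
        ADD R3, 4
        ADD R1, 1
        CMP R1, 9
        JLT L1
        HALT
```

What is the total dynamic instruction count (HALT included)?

after MOV R2, 6: R2=6
after MOV R1, 5: R1=5
after MOV R3, 200: R3=200
after LOAD R2, [R3]: R2=M[200]=27
after AND R2, 3: R2=27&3=3
after OR R2, 11: R2=3|11=11
after LOAD R2, [R3]: R2=M[200]=27
after ADD R2, 8: R2=27+8=35
after ADD R3, 4: R3=200+4=204
after ADD R1, 1: R1=5+1=6
CMP R1, 9  (cmp 6,9)
JLT L1: taken
after LOAD R2, [R3]: R2=M[204]=8
after AND R2, 3: R2=8&3=0
after OR R2, 11: R2=0|11=11
after LOAD R2, [R3]: R2=M[204]=8
after ADD R2, 8: R2=8+8=16
after ADD R3, 4: R3=204+4=208
after ADD R1, 1: R1=6+1=7
CMP R1, 9  (cmp 7,9)
JLT L1: taken
after LOAD R2, [R3]: R2=M[208]=26
after AND R2, 3: R2=26&3=2
after OR R2, 11: R2=2|11=11
after LOAD R2, [R3]: R2=M[208]=26
after ADD R2, 8: R2=26+8=34
after ADD R3, 4: R3=208+4=212
after ADD R1, 1: R1=7+1=8
CMP R1, 9  (cmp 8,9)
JLT L1: taken
after LOAD R2, [R3]: R2=M[212]=11
after AND R2, 3: R2=11&3=3
after OR R2, 11: R2=3|11=11
after LOAD R2, [R3]: R2=M[212]=11
after ADD R2, 8: R2=11+8=19
after ADD R3, 4: R3=212+4=216
after ADD R1, 1: R1=8+1=9
CMP R1, 9  (cmp 9,9)
JLT L1: not taken
halt.
Total executed instructions: 40.

40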